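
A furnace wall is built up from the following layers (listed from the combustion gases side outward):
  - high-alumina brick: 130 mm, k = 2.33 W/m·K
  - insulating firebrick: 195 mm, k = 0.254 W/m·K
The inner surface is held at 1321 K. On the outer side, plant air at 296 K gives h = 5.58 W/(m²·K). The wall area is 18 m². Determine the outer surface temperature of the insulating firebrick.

T ≈ 479 K

Using the resistance-network approach (series):
R_high-alumina brick = L/(kA) = 0.13/(2.33×18) = 0.0031 K/W
R_insulating firebrick = L/(kA) = 0.195/(0.254×18) = 0.04265 K/W
R_outer film = 1/(h_o·A) = 1/(5.58×18) = 0.009956 K/W
R_total = 0.05571 K/W;  Q = ΔT/R_total = 1025/0.05571 = 18400 W
T_interface = T_inner − Q·ΣR(inner→interface) = 1321 − 18400×0.04575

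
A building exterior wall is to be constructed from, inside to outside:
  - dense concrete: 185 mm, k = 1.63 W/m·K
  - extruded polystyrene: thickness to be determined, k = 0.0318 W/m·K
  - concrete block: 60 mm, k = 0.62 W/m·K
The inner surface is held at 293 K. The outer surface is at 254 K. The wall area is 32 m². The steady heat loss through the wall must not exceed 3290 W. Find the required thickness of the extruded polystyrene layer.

Series thermal resistances:
R_dense concrete = L/(kA) = 0.185/(1.63×32) = 0.003547 K/W
R_concrete block = L/(kA) = 0.06/(0.62×32) = 0.003024 K/W
Sum of the known resistances R_other = 0.006571 K/W
Required total resistance R_tot = ΔT/Q_allow = 39/3290 = 0.01185 K/W
R_extruded polystyrene = R_tot − R_other = 0.005283 K/W
L = R·k·A = 0.005283×0.0318×32

L ≈ 5.38 mm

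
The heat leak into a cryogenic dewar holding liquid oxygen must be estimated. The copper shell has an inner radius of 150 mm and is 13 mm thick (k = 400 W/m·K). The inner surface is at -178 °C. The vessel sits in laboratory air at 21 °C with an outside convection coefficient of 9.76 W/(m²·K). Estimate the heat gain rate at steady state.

Q ≈ 648 W

For a spherical shell R = (1/r₁ − 1/r₂)/(4πk); film R = 1/(h·4πr²). In series:
R_copper shell = (1/0.15 − 1/0.163)/(4π×400) = 1.058×10^-4 K/W
R_outer film = 1/(h·4πr_o²) = 1/(9.76×4π×0.163²) = 0.3069 K/W
R_total = 0.307 K/W
Q = ΔT/R_total = 199/0.307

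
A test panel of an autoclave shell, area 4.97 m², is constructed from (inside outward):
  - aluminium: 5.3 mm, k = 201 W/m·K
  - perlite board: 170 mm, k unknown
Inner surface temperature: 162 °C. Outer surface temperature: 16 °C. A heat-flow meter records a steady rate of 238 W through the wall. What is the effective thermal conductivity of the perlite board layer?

Model the wall as resistances in series:
R_aluminium = L/(kA) = 0.0053/(201×4.97) = 5.305×10^-6 K/W
Sum of known resistances R_other = 5.305×10^-6 K/W
Total R = ΔT/Q = 146/238 = 0.6134 K/W
R_perlite board = R_total − R_other = 0.6134 K/W
k = L/(R·A) = 0.17/(0.6134×4.97)

k ≈ 0.0558 W/(m·K)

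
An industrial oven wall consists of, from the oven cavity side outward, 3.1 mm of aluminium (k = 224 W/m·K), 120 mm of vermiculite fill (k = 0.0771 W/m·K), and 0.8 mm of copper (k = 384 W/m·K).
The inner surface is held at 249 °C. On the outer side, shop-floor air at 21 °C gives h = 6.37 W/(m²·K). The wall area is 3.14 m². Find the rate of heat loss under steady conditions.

Q ≈ 418 W

Thermal resistances in series:
R_aluminium = L/(kA) = 0.0031/(224×3.14) = 4.407×10^-6 K/W
R_vermiculite fill = L/(kA) = 0.12/(0.0771×3.14) = 0.4957 K/W
R_copper = L/(kA) = 0.0008/(384×3.14) = 6.635×10^-7 K/W
R_outer film = 1/(h_o·A) = 1/(6.37×3.14) = 0.05 K/W
R_total = 0.5457 K/W
Q = ΔT / R_total = 228 / 0.5457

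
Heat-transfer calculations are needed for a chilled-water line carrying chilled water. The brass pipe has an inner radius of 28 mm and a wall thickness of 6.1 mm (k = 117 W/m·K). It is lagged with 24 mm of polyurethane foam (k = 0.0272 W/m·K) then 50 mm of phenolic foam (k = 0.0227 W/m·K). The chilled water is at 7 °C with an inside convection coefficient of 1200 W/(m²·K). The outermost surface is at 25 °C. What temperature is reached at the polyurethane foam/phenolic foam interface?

Cylindrical conduction, so R = ln(r₂/r₁)/(2πkL) per layer, in series:
R_inner film = 1/(h_i·2πr₁L) = 1/(1200×2π×0.028×1) = 0.004737 K/W
R_brass pipe wall = ln(34.1/28)/(2π×117×1) = 2.681×10^-4 K/W
R_polyurethane foam = ln(58.1/34.1)/(2π×0.0272×1) = 3.118 K/W
R_phenolic foam = ln(108.1/58.1)/(2π×0.0227×1) = 4.353 K/W
R_total = 7.476 K/W
Q = ΔT/R_total = 18/7.476
Q = 2.41 W/m
T_interface = T_inner + Q·ΣR(inner→interface) = 7 + 2.41×3.123

T ≈ 14.5 °C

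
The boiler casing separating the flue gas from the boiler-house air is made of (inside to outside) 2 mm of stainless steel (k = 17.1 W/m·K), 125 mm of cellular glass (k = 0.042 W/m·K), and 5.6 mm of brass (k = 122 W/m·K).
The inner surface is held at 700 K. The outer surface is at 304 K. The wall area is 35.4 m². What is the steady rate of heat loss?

Thermal resistances in series:
R_stainless steel = L/(kA) = 0.002/(17.1×35.4) = 3.304×10^-6 K/W
R_cellular glass = L/(kA) = 0.125/(0.042×35.4) = 0.08407 K/W
R_brass = L/(kA) = 0.0056/(122×35.4) = 1.297×10^-6 K/W
R_total = 0.08408 K/W
Q = ΔT / R_total = 396 / 0.08408

Q ≈ 4710 W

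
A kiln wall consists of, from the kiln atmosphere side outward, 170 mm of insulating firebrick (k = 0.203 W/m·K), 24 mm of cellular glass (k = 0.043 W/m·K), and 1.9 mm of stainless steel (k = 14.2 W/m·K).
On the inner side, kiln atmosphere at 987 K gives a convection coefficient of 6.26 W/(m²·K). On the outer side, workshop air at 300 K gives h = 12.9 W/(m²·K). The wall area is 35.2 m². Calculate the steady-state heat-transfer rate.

Q ≈ 14800 W

Treating each layer as a thermal resistance in series:
R_inner film = 1/(h_i·A) = 1/(6.26×35.2) = 0.004538 K/W
R_insulating firebrick = L/(kA) = 0.17/(0.203×35.2) = 0.02379 K/W
R_cellular glass = L/(kA) = 0.024/(0.043×35.2) = 0.01586 K/W
R_stainless steel = L/(kA) = 0.0019/(14.2×35.2) = 3.801×10^-6 K/W
R_outer film = 1/(h_o·A) = 1/(12.9×35.2) = 0.002202 K/W
R_total = 0.04639 K/W
Q = ΔT / R_total = 687 / 0.04639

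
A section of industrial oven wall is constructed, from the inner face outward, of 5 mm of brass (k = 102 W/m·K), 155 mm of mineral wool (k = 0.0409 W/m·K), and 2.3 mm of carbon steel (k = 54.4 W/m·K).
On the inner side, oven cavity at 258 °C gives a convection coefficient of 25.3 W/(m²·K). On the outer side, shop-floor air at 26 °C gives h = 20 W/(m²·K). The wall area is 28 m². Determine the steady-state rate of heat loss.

Q ≈ 1670 W

Series thermal resistances:
R_inner film = 1/(h_i·A) = 1/(25.3×28) = 0.001412 K/W
R_brass = L/(kA) = 0.005/(102×28) = 1.751×10^-6 K/W
R_mineral wool = L/(kA) = 0.155/(0.0409×28) = 0.1353 K/W
R_carbon steel = L/(kA) = 0.0023/(54.4×28) = 1.51×10^-6 K/W
R_outer film = 1/(h_o·A) = 1/(20×28) = 0.001786 K/W
R_total = 0.1385 K/W
Q = ΔT / R_total = 232 / 0.1385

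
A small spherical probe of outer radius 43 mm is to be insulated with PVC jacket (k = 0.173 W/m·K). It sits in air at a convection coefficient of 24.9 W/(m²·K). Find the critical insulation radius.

r_cr ≈ 13.9 mm

For a sphere r_cr = 2k/h = 2×0.173/24.9
r_cr = 13.9 mm; since the bare radius (43 mm) is above r_cr, any added insulation will reduce heat loss.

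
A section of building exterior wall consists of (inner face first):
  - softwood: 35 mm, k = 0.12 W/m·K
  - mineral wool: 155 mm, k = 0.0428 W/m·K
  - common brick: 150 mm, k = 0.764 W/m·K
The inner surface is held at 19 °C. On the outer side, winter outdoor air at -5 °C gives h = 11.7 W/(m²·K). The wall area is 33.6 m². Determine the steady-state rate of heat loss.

Thermal resistances in series:
R_softwood = L/(kA) = 0.035/(0.12×33.6) = 0.008681 K/W
R_mineral wool = L/(kA) = 0.155/(0.0428×33.6) = 0.1078 K/W
R_common brick = L/(kA) = 0.15/(0.764×33.6) = 0.005843 K/W
R_outer film = 1/(h_o·A) = 1/(11.7×33.6) = 0.002544 K/W
R_total = 0.1249 K/W
Q = ΔT / R_total = 24 / 0.1249

Q ≈ 192 W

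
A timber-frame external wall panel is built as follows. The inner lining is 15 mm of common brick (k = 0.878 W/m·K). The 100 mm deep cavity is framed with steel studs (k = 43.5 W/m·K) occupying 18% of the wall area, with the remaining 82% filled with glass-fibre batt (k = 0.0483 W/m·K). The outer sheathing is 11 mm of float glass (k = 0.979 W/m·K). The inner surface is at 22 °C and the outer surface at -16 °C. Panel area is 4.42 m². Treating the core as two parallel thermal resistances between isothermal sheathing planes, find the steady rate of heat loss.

Sheathing layers in series; stud and cavity paths in parallel between them.
R_inner = 0.015/(0.878×4.42) = 0.003865 K/W
R_stud  = 0.1/(43.5×0.18×4.42) = 0.002889 K/W
R_cav   = 0.1/(0.0483×0.82×4.42) = 0.5712 K/W
1/R_core = 1/R_stud + 1/R_cav → R_core = 0.002875 K/W
R_outer = 0.011/(0.979×4.42) = 0.002542 K/W
R_total = 0.009282 K/W
Q = ΔT/R_total = 38/0.009282

Q ≈ 4090 W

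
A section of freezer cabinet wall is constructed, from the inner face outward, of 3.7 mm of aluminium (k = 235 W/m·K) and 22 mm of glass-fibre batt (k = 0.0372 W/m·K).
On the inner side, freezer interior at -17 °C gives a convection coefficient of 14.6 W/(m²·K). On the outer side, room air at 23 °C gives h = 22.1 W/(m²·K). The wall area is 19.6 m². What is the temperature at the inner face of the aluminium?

T ≈ -13.1 °C

Using the resistance-network approach (series):
R_inner film = 1/(h_i·A) = 1/(14.6×19.6) = 0.003495 K/W
R_aluminium = L/(kA) = 0.0037/(235×19.6) = 8.033×10^-7 K/W
R_glass-fibre batt = L/(kA) = 0.022/(0.0372×19.6) = 0.03017 K/W
R_outer film = 1/(h_o·A) = 1/(22.1×19.6) = 0.002309 K/W
R_total = 0.03598 K/W;  Q = ΔT/R_total = 40/0.03598 = 1112 W
T_interface = T_inner + Q·ΣR(inner→interface) = -17 + 1110×0.003495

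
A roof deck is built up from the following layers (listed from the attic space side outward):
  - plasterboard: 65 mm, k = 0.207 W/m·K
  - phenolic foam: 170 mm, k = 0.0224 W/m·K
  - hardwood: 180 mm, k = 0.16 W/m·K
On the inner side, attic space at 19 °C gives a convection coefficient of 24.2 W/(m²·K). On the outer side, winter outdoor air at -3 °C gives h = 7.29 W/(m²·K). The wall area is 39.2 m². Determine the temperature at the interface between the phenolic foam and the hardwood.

T ≈ 0.016 °C

Series thermal resistances:
R_inner film = 1/(h_i·A) = 1/(24.2×39.2) = 0.001054 K/W
R_plasterboard = L/(kA) = 0.065/(0.207×39.2) = 0.00801 K/W
R_phenolic foam = L/(kA) = 0.17/(0.0224×39.2) = 0.1936 K/W
R_hardwood = L/(kA) = 0.18/(0.16×39.2) = 0.0287 K/W
R_outer film = 1/(h_o·A) = 1/(7.29×39.2) = 0.003499 K/W
R_total = 0.2349 K/W;  Q = ΔT/R_total = 22/0.2349 = 93.67 W
T_interface = T_inner − Q·ΣR(inner→interface) = 19 − 93.7×0.2027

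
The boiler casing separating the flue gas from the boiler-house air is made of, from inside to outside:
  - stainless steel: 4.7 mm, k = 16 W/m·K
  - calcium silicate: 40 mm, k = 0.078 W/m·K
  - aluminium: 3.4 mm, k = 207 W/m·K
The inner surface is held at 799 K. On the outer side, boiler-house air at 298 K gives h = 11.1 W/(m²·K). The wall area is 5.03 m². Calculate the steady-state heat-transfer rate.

Model the wall as resistances in series:
R_stainless steel = L/(kA) = 0.0047/(16×5.03) = 5.84×10^-5 K/W
R_calcium silicate = L/(kA) = 0.04/(0.078×5.03) = 0.102 K/W
R_aluminium = L/(kA) = 0.0034/(207×5.03) = 3.265×10^-6 K/W
R_outer film = 1/(h_o·A) = 1/(11.1×5.03) = 0.01791 K/W
R_total = 0.1199 K/W
Q = ΔT / R_total = 501 / 0.1199

Q ≈ 4180 W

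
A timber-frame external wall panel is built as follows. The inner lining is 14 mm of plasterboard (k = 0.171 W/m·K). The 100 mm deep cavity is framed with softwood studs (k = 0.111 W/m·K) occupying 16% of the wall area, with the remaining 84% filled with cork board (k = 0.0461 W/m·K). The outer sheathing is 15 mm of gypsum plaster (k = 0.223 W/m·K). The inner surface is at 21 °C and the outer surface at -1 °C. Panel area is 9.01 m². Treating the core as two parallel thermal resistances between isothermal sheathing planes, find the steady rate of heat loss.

Q ≈ 103 W

Sheathing layers in series; stud and cavity paths in parallel between them.
R_inner = 0.014/(0.171×9.01) = 0.009087 K/W
R_stud  = 0.1/(0.111×0.16×9.01) = 0.6249 K/W
R_cav   = 0.1/(0.0461×0.84×9.01) = 0.2866 K/W
1/R_core = 1/R_stud + 1/R_cav → R_core = 0.1965 K/W
R_outer = 0.015/(0.223×9.01) = 0.007466 K/W
R_total = 0.213 K/W
Q = ΔT/R_total = 22/0.213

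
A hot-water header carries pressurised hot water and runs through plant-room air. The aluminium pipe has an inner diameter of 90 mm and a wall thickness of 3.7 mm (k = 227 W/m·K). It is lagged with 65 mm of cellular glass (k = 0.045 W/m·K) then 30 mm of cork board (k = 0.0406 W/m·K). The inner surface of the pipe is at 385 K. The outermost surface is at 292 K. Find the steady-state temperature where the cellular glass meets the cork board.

T ≈ 314 K

For a radial system each layer contributes R = ln(r_out/r_in)/(2πkL); films add R = 1/(hA).
R_aluminium pipe wall = ln(48.7/45)/(2π×227×1) = 5.54×10^-5 K/W
R_cellular glass = ln(113.7/48.7)/(2π×0.045×1) = 2.999 K/W
R_cork board = ln(143.7/113.7)/(2π×0.0406×1) = 0.9179 K/W
R_total = 3.917 K/W
Q = ΔT/R_total = 93/3.917
Q = 23.7 W/m
T_interface = T_inner − Q·ΣR(inner→interface) = 385 − 23.7×2.999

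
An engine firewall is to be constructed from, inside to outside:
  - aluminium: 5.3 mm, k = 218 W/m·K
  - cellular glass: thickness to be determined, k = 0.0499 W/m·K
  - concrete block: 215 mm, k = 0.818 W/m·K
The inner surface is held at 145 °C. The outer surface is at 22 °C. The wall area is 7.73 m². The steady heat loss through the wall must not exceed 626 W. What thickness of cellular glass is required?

Series thermal resistances:
R_aluminium = L/(kA) = 0.0053/(218×7.73) = 3.145×10^-6 K/W
R_concrete block = L/(kA) = 0.215/(0.818×7.73) = 0.034 K/W
Sum of the known resistances R_other = 0.03401 K/W
Required total resistance R_tot = ΔT/Q_allow = 123/626 = 0.1965 K/W
R_cellular glass = R_tot − R_other = 0.1625 K/W
L = R·k·A = 0.1625×0.0499×7.73

L ≈ 62.7 mm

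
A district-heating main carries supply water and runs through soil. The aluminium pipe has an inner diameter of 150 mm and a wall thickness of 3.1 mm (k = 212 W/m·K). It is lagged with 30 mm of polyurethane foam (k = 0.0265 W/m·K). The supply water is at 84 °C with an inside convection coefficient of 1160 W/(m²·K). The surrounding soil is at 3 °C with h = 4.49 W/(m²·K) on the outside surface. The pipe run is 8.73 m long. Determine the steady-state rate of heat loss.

Q ≈ 310 W

Cylindrical conduction, so R = ln(r₂/r₁)/(2πkL) per layer, in series:
R_inner film = 1/(h_i·2πr₁L) = 1/(1160×2π×0.075×8.73) = 2.095×10^-4 K/W
R_aluminium pipe wall = ln(78.1/75)/(2π×212×8.73) = 3.483×10^-6 K/W
R_polyurethane foam = ln(108.1/78.1)/(2π×0.0265×8.73) = 0.2236 K/W
R_outer film = 1/(h_o·2πr_oL) = 1/(4.49×2π×0.1081×8.73) = 0.03756 K/W
R_total = 0.2614 K/W
Q = ΔT/R_total = 81/0.2614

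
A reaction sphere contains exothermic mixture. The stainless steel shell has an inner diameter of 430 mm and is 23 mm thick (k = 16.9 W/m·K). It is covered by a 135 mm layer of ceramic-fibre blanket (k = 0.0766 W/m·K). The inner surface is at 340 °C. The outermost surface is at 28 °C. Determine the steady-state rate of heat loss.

For a spherical shell R = (1/r₁ − 1/r₂)/(4πk); film R = 1/(h·4πr²). In series:
R_stainless steel shell = (1/0.215 − 1/0.238)/(4π×16.9) = 0.002116 K/W
R_ceramic-fibre blanket = (1/0.238 − 1/0.373)/(4π×0.0766) = 1.58 K/W
R_total = 1.582 K/W
Q = ΔT/R_total = 312/1.582

Q ≈ 197 W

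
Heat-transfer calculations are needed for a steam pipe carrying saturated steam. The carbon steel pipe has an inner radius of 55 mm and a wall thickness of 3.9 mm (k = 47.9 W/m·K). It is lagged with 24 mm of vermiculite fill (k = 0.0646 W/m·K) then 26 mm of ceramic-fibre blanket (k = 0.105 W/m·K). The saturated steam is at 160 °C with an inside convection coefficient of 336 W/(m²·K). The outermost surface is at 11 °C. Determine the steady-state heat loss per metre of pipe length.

Treating each annulus and film as a series resistance:
R_inner film = 1/(h_i·2πr₁L) = 1/(336×2π×0.055×1) = 0.008612 K/W
R_carbon steel pipe wall = ln(58.9/55)/(2π×47.9×1) = 2.276×10^-4 K/W
R_vermiculite fill = ln(82.9/58.9)/(2π×0.0646×1) = 0.8421 K/W
R_ceramic-fibre blanket = ln(108.9/82.9)/(2π×0.105×1) = 0.4135 K/W
R_total = 1.264 K/W
Q = ΔT/R_total = 149/1.264

q′ ≈ 118 W/m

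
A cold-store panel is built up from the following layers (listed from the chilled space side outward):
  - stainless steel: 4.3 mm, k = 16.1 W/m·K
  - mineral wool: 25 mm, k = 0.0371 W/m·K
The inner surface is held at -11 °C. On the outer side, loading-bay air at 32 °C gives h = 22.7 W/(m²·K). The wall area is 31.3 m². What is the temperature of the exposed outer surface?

T ≈ 29.4 °C

Using the resistance-network approach (series):
R_stainless steel = L/(kA) = 0.0043/(16.1×31.3) = 8.533×10^-6 K/W
R_mineral wool = L/(kA) = 0.025/(0.0371×31.3) = 0.02153 K/W
R_outer film = 1/(h_o·A) = 1/(22.7×31.3) = 0.001407 K/W
R_total = 0.02294 K/W;  Q = ΔT/R_total = 43/0.02294 = 1874 W
T_interface = T_inner + Q·ΣR(inner→interface) = -11 + 1870×0.02154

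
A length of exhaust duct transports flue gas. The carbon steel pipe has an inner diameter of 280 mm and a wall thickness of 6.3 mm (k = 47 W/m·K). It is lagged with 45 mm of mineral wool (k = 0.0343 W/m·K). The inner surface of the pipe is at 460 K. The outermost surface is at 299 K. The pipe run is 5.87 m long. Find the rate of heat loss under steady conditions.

For a radial system each layer contributes R = ln(r_out/r_in)/(2πkL); films add R = 1/(hA).
R_carbon steel pipe wall = ln(146.3/140)/(2π×47×5.87) = 2.539×10^-5 K/W
R_mineral wool = ln(191.3/146.3)/(2π×0.0343×5.87) = 0.212 K/W
R_total = 0.212 K/W
Q = ΔT/R_total = 161/0.212

Q ≈ 759 W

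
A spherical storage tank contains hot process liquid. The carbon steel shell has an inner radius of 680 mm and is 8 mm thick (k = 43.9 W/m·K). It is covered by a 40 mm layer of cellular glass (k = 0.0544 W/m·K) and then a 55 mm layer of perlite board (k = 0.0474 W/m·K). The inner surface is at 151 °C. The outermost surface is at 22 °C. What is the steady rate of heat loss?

Q ≈ 463 W

Radial (spherical) resistances in series:
R_carbon steel shell = (1/0.68 − 1/0.688)/(4π×43.9) = 3.1×10^-5 K/W
R_cellular glass = (1/0.688 − 1/0.728)/(4π×0.0544) = 0.1168 K/W
R_perlite board = (1/0.728 − 1/0.783)/(4π×0.0474) = 0.162 K/W
R_total = 0.2788 K/W
Q = ΔT/R_total = 129/0.2788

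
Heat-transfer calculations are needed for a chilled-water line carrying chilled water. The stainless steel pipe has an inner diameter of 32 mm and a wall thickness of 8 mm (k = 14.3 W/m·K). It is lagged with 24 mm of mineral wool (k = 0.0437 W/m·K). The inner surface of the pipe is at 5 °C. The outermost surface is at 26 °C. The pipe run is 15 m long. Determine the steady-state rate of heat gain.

Q ≈ 125 W

Per-layer cylindrical resistances, series-summed:
R_stainless steel pipe wall = ln(24/16)/(2π×14.3×15) = 3.008×10^-4 K/W
R_mineral wool = ln(48/24)/(2π×0.0437×15) = 0.1683 K/W
R_total = 0.1686 K/W
Q = ΔT/R_total = 21/0.1686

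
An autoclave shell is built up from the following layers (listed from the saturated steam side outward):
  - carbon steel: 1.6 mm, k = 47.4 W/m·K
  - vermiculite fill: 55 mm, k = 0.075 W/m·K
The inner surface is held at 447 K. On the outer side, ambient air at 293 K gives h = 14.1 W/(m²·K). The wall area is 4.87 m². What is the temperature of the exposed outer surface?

T ≈ 307 K

Thermal resistances in series:
R_carbon steel = L/(kA) = 0.0016/(47.4×4.87) = 6.931×10^-6 K/W
R_vermiculite fill = L/(kA) = 0.055/(0.075×4.87) = 0.1506 K/W
R_outer film = 1/(h_o·A) = 1/(14.1×4.87) = 0.01456 K/W
R_total = 0.1652 K/W;  Q = ΔT/R_total = 154/0.1652 = 932.5 W
T_interface = T_inner − Q·ΣR(inner→interface) = 447 − 932×0.1506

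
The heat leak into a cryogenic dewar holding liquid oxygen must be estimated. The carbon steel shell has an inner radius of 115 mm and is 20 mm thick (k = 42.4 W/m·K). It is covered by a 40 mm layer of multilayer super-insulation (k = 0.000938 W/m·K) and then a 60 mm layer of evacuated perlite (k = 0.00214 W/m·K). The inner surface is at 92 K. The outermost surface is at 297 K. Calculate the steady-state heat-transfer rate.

Spherical conduction: R = (1/r_in − 1/r_out)/(4πk) per layer; series-sum.
R_carbon steel shell = (1/0.115 − 1/0.135)/(4π×42.4) = 0.002418 K/W
R_multilayer super-insulation = (1/0.135 − 1/0.175)/(4π×0.000938) = 143.6 K/W
R_evacuated perlite = (1/0.175 − 1/0.235)/(4π×0.00214) = 54.25 K/W
R_total = 197.9 K/W
Q = ΔT/R_total = 205/197.9

Q ≈ 1.04 W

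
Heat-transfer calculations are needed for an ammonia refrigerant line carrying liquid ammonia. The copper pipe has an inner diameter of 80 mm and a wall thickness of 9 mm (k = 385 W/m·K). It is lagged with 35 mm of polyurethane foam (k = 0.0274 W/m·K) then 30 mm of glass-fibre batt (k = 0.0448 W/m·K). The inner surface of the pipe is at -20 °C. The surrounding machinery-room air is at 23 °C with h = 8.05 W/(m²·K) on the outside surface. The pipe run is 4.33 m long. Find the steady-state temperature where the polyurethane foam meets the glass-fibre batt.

Treating each annulus and film as a series resistance:
R_copper pipe wall = ln(49/40)/(2π×385×4.33) = 1.937×10^-5 K/W
R_polyurethane foam = ln(84/49)/(2π×0.0274×4.33) = 0.723 K/W
R_glass-fibre batt = ln(114/84)/(2π×0.0448×4.33) = 0.2506 K/W
R_outer film = 1/(h_o·2πr_oL) = 1/(8.05×2π×0.114×4.33) = 0.04005 K/W
R_total = 1.014 K/W
Q = ΔT/R_total = 43/1.014
Q = 42.4 W
T_interface = T_inner + Q·ΣR(inner→interface) = -20 + 42.4×0.7231

T ≈ 10.7 °C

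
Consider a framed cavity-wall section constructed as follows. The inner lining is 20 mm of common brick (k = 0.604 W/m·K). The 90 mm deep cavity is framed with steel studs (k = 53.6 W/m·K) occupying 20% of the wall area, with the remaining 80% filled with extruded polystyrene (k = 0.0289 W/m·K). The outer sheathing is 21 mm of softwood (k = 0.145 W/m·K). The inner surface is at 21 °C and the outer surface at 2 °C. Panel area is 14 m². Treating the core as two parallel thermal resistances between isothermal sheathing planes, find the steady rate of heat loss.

Q ≈ 1430 W

Sheathing layers in series; stud and cavity paths in parallel between them.
R_inner = 0.02/(0.604×14) = 0.002365 K/W
R_stud  = 0.09/(53.6×0.2×14) = 5.997×10^-4 K/W
R_cav   = 0.09/(0.0289×0.8×14) = 0.2781 K/W
1/R_core = 1/R_stud + 1/R_cav → R_core = 5.984×10^-4 K/W
R_outer = 0.021/(0.145×14) = 0.01034 K/W
R_total = 0.01331 K/W
Q = ΔT/R_total = 19/0.01331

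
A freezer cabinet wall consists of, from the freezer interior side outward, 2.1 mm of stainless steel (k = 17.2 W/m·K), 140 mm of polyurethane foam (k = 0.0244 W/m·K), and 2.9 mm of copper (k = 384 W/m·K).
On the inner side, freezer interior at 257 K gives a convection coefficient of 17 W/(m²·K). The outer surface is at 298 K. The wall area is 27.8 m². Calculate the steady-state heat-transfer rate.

Q ≈ 197 W

Series thermal resistances:
R_inner film = 1/(h_i·A) = 1/(17×27.8) = 0.002116 K/W
R_stainless steel = L/(kA) = 0.0021/(17.2×27.8) = 4.392×10^-6 K/W
R_polyurethane foam = L/(kA) = 0.14/(0.0244×27.8) = 0.2064 K/W
R_copper = L/(kA) = 0.0029/(384×27.8) = 2.717×10^-7 K/W
R_total = 0.2085 K/W
Q = ΔT / R_total = 41 / 0.2085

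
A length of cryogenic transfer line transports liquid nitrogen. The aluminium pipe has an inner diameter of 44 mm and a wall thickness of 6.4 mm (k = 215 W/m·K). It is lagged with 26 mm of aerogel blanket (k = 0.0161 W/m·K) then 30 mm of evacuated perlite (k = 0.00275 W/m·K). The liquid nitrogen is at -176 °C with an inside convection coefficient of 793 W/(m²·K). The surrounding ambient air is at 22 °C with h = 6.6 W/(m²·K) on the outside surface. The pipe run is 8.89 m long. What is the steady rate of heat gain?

Q ≈ 54.8 W

Treating each annulus and film as a series resistance:
R_inner film = 1/(h_i·2πr₁L) = 1/(793×2π×0.022×8.89) = 0.001026 K/W
R_aluminium pipe wall = ln(28.4/22)/(2π×215×8.89) = 2.126×10^-5 K/W
R_aerogel blanket = ln(54.4/28.4)/(2π×0.0161×8.89) = 0.7228 K/W
R_evacuated perlite = ln(84.4/54.4)/(2π×0.00275×8.89) = 2.859 K/W
R_outer film = 1/(h_o·2πr_oL) = 1/(6.6×2π×0.0844×8.89) = 0.03214 K/W
R_total = 3.615 K/W
Q = ΔT/R_total = 198/3.615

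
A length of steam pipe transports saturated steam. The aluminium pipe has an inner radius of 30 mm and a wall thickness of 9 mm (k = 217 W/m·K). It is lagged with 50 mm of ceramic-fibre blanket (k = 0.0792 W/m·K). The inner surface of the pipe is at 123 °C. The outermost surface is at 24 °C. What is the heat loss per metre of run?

Cylindrical conduction, so R = ln(r₂/r₁)/(2πkL) per layer, in series:
R_aluminium pipe wall = ln(39/30)/(2π×217×1) = 1.924×10^-4 K/W
R_ceramic-fibre blanket = ln(89/39)/(2π×0.0792×1) = 1.658 K/W
R_total = 1.658 K/W
Q = ΔT/R_total = 99/1.658

q′ ≈ 59.7 W/m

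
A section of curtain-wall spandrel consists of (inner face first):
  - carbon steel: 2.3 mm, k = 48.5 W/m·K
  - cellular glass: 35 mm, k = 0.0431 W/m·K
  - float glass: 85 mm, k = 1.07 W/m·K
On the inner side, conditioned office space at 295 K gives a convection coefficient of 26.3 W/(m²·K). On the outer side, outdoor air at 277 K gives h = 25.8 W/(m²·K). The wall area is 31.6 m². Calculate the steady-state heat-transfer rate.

Treating each layer as a thermal resistance in series:
R_inner film = 1/(h_i·A) = 1/(26.3×31.6) = 0.001203 K/W
R_carbon steel = L/(kA) = 0.0023/(48.5×31.6) = 1.501×10^-6 K/W
R_cellular glass = L/(kA) = 0.035/(0.0431×31.6) = 0.0257 K/W
R_float glass = L/(kA) = 0.085/(1.07×31.6) = 0.002514 K/W
R_outer film = 1/(h_o·A) = 1/(25.8×31.6) = 0.001227 K/W
R_total = 0.03064 K/W
Q = ΔT / R_total = 18 / 0.03064

Q ≈ 587 W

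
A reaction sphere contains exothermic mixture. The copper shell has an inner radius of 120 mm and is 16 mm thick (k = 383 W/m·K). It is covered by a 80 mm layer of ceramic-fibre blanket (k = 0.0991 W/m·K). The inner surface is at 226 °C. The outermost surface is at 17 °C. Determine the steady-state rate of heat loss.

Each spherical layer contributes R = (1/r_i − 1/r_o)/(4πk):
R_copper shell = (1/0.12 − 1/0.136)/(4π×383) = 2.037×10^-4 K/W
R_ceramic-fibre blanket = (1/0.136 − 1/0.216)/(4π×0.0991) = 2.187 K/W
R_total = 2.187 K/W
Q = ΔT/R_total = 209/2.187

Q ≈ 95.6 W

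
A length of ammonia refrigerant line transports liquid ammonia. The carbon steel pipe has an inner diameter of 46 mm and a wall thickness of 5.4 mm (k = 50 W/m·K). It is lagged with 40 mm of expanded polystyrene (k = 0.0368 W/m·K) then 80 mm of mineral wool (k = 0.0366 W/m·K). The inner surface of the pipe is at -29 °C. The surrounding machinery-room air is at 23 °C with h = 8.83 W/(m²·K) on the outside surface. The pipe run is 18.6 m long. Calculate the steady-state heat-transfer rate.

For a radial system each layer contributes R = ln(r_out/r_in)/(2πkL); films add R = 1/(hA).
R_carbon steel pipe wall = ln(28.4/23)/(2π×50×18.6) = 3.609×10^-5 K/W
R_expanded polystyrene = ln(68.4/28.4)/(2π×0.0368×18.6) = 0.2044 K/W
R_mineral wool = ln(148.4/68.4)/(2π×0.0366×18.6) = 0.1811 K/W
R_outer film = 1/(h_o·2πr_oL) = 1/(8.83×2π×0.1484×18.6) = 0.00653 K/W
R_total = 0.392 K/W
Q = ΔT/R_total = 52/0.392

Q ≈ 133 W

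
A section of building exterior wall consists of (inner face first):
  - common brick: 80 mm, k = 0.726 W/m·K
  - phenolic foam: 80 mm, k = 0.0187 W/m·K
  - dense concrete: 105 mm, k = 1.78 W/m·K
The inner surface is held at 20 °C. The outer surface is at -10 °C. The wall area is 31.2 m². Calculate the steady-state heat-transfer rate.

Q ≈ 210 W

Treating each layer as a thermal resistance in series:
R_common brick = L/(kA) = 0.08/(0.726×31.2) = 0.003532 K/W
R_phenolic foam = L/(kA) = 0.08/(0.0187×31.2) = 0.1371 K/W
R_dense concrete = L/(kA) = 0.105/(1.78×31.2) = 0.001891 K/W
R_total = 0.1425 K/W
Q = ΔT / R_total = 30 / 0.1425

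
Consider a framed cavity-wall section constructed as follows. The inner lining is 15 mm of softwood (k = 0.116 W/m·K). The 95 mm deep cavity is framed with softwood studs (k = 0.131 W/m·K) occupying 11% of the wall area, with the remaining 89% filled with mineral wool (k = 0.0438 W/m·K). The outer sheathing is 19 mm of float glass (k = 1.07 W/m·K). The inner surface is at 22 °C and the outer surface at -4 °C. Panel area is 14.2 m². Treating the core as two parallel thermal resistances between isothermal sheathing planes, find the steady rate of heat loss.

Q ≈ 192 W

Sheathing layers in series; stud and cavity paths in parallel between them.
R_inner = 0.015/(0.116×14.2) = 0.009106 K/W
R_stud  = 0.095/(0.131×0.11×14.2) = 0.4643 K/W
R_cav   = 0.095/(0.0438×0.89×14.2) = 0.1716 K/W
1/R_core = 1/R_stud + 1/R_cav → R_core = 0.1253 K/W
R_outer = 0.019/(1.07×14.2) = 0.00125 K/W
R_total = 0.1357 K/W
Q = ΔT/R_total = 26/0.1357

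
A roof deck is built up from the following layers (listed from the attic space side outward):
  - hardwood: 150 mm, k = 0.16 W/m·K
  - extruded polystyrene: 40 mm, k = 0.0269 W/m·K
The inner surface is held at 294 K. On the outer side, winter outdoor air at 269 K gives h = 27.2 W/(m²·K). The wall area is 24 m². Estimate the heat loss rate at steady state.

Q ≈ 244 W

Series thermal resistances:
R_hardwood = L/(kA) = 0.15/(0.16×24) = 0.03906 K/W
R_extruded polystyrene = L/(kA) = 0.04/(0.0269×24) = 0.06196 K/W
R_outer film = 1/(h_o·A) = 1/(27.2×24) = 0.001532 K/W
R_total = 0.1026 K/W
Q = ΔT / R_total = 25 / 0.1026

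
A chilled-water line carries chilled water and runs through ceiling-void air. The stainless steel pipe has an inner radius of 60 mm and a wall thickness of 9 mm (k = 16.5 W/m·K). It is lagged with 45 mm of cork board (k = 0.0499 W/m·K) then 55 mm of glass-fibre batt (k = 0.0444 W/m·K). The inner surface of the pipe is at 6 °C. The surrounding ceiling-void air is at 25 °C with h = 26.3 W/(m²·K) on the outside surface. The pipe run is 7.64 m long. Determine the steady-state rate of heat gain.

Radial resistances (cylindrical: R_cond = ln(r_o/r_i)/(2πkL), R_conv = 1/(h·2πrL)):
R_stainless steel pipe wall = ln(69/60)/(2π×16.5×7.64) = 1.765×10^-4 K/W
R_cork board = ln(114/69)/(2π×0.0499×7.64) = 0.2096 K/W
R_glass-fibre batt = ln(169/114)/(2π×0.0444×7.64) = 0.1847 K/W
R_outer film = 1/(h_o·2πr_oL) = 1/(26.3×2π×0.169×7.64) = 0.004687 K/W
R_total = 0.3992 K/W
Q = ΔT/R_total = 19/0.3992

Q ≈ 47.6 W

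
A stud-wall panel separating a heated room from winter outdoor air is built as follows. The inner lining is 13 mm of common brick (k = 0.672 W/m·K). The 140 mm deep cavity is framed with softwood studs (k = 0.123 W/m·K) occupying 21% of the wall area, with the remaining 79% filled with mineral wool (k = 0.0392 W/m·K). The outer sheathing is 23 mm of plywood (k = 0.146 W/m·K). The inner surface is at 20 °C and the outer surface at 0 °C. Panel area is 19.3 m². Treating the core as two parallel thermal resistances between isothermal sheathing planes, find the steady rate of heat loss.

Sheathing layers in series; stud and cavity paths in parallel between them.
R_inner = 0.013/(0.672×19.3) = 0.001002 K/W
R_stud  = 0.14/(0.123×0.21×19.3) = 0.2808 K/W
R_cav   = 0.14/(0.0392×0.79×19.3) = 0.2342 K/W
1/R_core = 1/R_stud + 1/R_cav → R_core = 0.1277 K/W
R_outer = 0.023/(0.146×19.3) = 0.008162 K/W
R_total = 0.1369 K/W
Q = ΔT/R_total = 20/0.1369

Q ≈ 146 W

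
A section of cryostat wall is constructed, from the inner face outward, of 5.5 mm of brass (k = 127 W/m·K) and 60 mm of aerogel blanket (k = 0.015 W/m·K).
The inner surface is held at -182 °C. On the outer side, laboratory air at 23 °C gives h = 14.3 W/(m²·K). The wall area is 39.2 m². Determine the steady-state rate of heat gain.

Treating each layer as a thermal resistance in series:
R_brass = L/(kA) = 0.0055/(127×39.2) = 1.105×10^-6 K/W
R_aerogel blanket = L/(kA) = 0.06/(0.015×39.2) = 0.102 K/W
R_outer film = 1/(h_o·A) = 1/(14.3×39.2) = 0.001784 K/W
R_total = 0.1038 K/W
Q = ΔT / R_total = 205 / 0.1038

Q ≈ 1970 W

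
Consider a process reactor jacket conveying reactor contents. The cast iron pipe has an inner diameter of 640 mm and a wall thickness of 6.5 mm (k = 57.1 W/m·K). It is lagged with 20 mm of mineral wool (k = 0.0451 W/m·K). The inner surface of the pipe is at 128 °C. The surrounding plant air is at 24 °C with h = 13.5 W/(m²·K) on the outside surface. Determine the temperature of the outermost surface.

T ≈ 38.5 °C

Radial resistances (cylindrical: R_cond = ln(r_o/r_i)/(2πkL), R_conv = 1/(h·2πrL)):
R_cast iron pipe wall = ln(326.5/320)/(2π×57.1×1) = 5.605×10^-5 K/W
R_mineral wool = ln(346.5/326.5)/(2π×0.0451×1) = 0.2098 K/W
R_outer film = 1/(h_o·2πr_oL) = 1/(13.5×2π×0.3465×1) = 0.03402 K/W
R_total = 0.2439 K/W
Q = ΔT/R_total = 104/0.2439
Q = 426 W/m
T_interface = T_inner − Q·ΣR(inner→interface) = 128 − 426×0.2099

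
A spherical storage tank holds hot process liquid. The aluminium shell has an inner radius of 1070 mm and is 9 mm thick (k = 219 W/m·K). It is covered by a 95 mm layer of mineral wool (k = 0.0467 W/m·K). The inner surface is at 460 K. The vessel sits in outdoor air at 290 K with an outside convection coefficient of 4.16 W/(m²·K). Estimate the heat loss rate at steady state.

Each spherical layer contributes R = (1/r_i − 1/r_o)/(4πk):
R_aluminium shell = (1/1.07 − 1/1.079)/(4π×219) = 2.833×10^-6 K/W
R_mineral wool = (1/1.079 − 1/1.174)/(4π×0.0467) = 0.1278 K/W
R_outer film = 1/(h·4πr_o²) = 1/(4.16×4π×1.174²) = 0.01388 K/W
R_total = 0.1417 K/W
Q = ΔT/R_total = 170/0.1417

Q ≈ 1200 W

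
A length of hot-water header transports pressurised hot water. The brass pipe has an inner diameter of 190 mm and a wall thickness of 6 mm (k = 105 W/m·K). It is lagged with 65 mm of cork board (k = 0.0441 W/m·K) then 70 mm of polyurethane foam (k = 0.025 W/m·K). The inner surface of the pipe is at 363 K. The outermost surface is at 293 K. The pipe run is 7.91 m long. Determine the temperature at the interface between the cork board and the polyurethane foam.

Radial resistances (cylindrical: R_cond = ln(r_o/r_i)/(2πkL), R_conv = 1/(h·2πrL)):
R_brass pipe wall = ln(101/95)/(2π×105×7.91) = 1.174×10^-5 K/W
R_cork board = ln(166/101)/(2π×0.0441×7.91) = 0.2267 K/W
R_polyurethane foam = ln(236/166)/(2π×0.025×7.91) = 0.2832 K/W
R_total = 0.5099 K/W
Q = ΔT/R_total = 70/0.5099
Q = 137 W
T_interface = T_inner − Q·ΣR(inner→interface) = 363 − 137×0.2267

T ≈ 332 K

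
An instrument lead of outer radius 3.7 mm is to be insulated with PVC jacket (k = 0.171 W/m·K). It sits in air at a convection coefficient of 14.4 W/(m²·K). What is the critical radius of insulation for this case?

For a cylinder r_cr = k/h = 0.171/14.4
r_cr = 11.9 mm; since the bare radius (3.7 mm) is below r_cr, adding a thin layer of insulation will *increase* heat loss.

r_cr ≈ 11.9 mm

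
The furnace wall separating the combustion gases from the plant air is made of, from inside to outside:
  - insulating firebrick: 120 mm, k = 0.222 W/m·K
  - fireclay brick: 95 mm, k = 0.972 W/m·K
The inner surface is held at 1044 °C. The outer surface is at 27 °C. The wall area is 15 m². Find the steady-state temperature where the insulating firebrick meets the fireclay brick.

Thermal resistances in series:
R_insulating firebrick = L/(kA) = 0.12/(0.222×15) = 0.03604 K/W
R_fireclay brick = L/(kA) = 0.095/(0.972×15) = 0.006516 K/W
R_total = 0.04255 K/W;  Q = ΔT/R_total = 1017/0.04255 = 23900 W
T_interface = T_inner − Q·ΣR(inner→interface) = 1044 − 23900×0.03604

T ≈ 183 °C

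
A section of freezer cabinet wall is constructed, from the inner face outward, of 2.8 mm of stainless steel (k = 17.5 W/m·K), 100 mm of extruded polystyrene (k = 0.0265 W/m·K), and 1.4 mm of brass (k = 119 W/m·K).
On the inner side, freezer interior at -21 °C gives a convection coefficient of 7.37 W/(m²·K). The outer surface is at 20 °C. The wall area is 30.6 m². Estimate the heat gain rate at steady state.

Q ≈ 321 W

Series thermal resistances:
R_inner film = 1/(h_i·A) = 1/(7.37×30.6) = 0.004434 K/W
R_stainless steel = L/(kA) = 0.0028/(17.5×30.6) = 5.229×10^-6 K/W
R_extruded polystyrene = L/(kA) = 0.1/(0.0265×30.6) = 0.1233 K/W
R_brass = L/(kA) = 0.0014/(119×30.6) = 3.845×10^-7 K/W
R_total = 0.1278 K/W
Q = ΔT / R_total = 41 / 0.1278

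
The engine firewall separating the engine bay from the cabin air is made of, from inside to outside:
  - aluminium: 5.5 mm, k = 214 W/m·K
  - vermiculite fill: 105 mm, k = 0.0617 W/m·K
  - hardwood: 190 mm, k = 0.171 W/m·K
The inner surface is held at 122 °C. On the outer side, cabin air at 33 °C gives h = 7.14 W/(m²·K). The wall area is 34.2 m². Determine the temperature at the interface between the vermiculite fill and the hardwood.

Thermal resistances in series:
R_aluminium = L/(kA) = 0.0055/(214×34.2) = 7.515×10^-7 K/W
R_vermiculite fill = L/(kA) = 0.105/(0.0617×34.2) = 0.04976 K/W
R_hardwood = L/(kA) = 0.19/(0.171×34.2) = 0.03249 K/W
R_outer film = 1/(h_o·A) = 1/(7.14×34.2) = 0.004095 K/W
R_total = 0.08634 K/W;  Q = ΔT/R_total = 89/0.08634 = 1031 W
T_interface = T_inner − Q·ΣR(inner→interface) = 122 − 1030×0.04976

T ≈ 70.7 °C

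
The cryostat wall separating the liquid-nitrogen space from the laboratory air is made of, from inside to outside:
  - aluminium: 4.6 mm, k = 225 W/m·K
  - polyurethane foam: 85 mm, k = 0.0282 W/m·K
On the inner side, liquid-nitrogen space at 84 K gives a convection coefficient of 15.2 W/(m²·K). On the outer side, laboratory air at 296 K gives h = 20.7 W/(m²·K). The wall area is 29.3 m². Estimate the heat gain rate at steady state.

Thermal resistances in series:
R_inner film = 1/(h_i·A) = 1/(15.2×29.3) = 0.002245 K/W
R_aluminium = L/(kA) = 0.0046/(225×29.3) = 6.978×10^-7 K/W
R_polyurethane foam = L/(kA) = 0.085/(0.0282×29.3) = 0.1029 K/W
R_outer film = 1/(h_o·A) = 1/(20.7×29.3) = 0.001649 K/W
R_total = 0.1068 K/W
Q = ΔT / R_total = 212 / 0.1068

Q ≈ 1990 W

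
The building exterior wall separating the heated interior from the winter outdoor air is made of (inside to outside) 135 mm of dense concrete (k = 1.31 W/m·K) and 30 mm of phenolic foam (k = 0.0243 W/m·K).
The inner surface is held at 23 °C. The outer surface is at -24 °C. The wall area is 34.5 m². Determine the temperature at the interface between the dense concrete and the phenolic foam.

Treating each layer as a thermal resistance in series:
R_dense concrete = L/(kA) = 0.135/(1.31×34.5) = 0.002987 K/W
R_phenolic foam = L/(kA) = 0.03/(0.0243×34.5) = 0.03578 K/W
R_total = 0.03877 K/W;  Q = ΔT/R_total = 47/0.03877 = 1212 W
T_interface = T_inner − Q·ΣR(inner→interface) = 23 − 1210×0.002987

T ≈ 19.4 °C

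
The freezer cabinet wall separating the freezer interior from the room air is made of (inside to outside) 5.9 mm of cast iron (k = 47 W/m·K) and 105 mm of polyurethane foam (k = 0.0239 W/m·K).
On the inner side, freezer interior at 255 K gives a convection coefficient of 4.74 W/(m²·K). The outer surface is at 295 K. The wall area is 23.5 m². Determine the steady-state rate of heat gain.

Q ≈ 204 W

Treating each layer as a thermal resistance in series:
R_inner film = 1/(h_i·A) = 1/(4.74×23.5) = 0.008977 K/W
R_cast iron = L/(kA) = 0.0059/(47×23.5) = 5.342×10^-6 K/W
R_polyurethane foam = L/(kA) = 0.105/(0.0239×23.5) = 0.1869 K/W
R_total = 0.1959 K/W
Q = ΔT / R_total = 40 / 0.1959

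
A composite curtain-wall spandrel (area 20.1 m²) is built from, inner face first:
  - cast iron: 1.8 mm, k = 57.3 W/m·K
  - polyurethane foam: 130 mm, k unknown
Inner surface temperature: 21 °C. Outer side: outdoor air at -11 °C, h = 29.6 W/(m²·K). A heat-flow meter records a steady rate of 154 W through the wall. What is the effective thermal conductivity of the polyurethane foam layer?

Series thermal resistances:
R_cast iron = L/(kA) = 0.0018/(57.3×20.1) = 1.563×10^-6 K/W
R_outer film = 1/(h_o·A) = 1/(29.6×20.1) = 0.001681 K/W
Sum of known resistances R_other = 0.001682 K/W
Total R = ΔT/Q = 32/154 = 0.2078 K/W
R_polyurethane foam = R_total − R_other = 0.2061 K/W
k = L/(R·A) = 0.13/(0.2061×20.1)

k ≈ 0.0314 W/(m·K)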